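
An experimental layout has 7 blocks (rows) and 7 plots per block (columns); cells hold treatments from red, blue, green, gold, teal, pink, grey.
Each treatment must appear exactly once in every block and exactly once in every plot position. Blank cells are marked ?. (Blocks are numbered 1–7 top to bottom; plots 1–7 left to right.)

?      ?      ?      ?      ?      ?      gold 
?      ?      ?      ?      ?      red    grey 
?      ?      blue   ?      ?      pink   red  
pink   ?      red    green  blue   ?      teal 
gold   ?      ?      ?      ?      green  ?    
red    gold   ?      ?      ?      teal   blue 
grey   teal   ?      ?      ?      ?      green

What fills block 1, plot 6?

grey

Block 4, plot 2: block 4 has {red, blue, green, teal, pink} and plot 2 has {gold, teal}, leaving only grey.
Block 3, plot 2: block 3 has {red, blue, pink} and plot 2 has {gold, teal, grey}, leaving only green.
Block 3, plot 1: block 3 has {red, blue, green, pink} and plot 1 has {red, gold, pink, grey}, leaving only teal.
Block 4, plot 6: block 4 has {red, blue, green, teal, pink, grey} and plot 6 has {red, green, teal, pink}, leaving only gold.
Block 5, plot 7: block 5 has {green, gold} and plot 7 has {red, blue, green, gold, teal, grey}, leaving only pink.
Block 7, plot 6: block 7 has {green, teal, grey} and plot 6 has {red, green, gold, teal, pink}, leaving only blue.
Block 1 already has {gold} and plot 6 already has {red, blue, green, gold, teal, pink}, so block 1, plot 6 must be grey.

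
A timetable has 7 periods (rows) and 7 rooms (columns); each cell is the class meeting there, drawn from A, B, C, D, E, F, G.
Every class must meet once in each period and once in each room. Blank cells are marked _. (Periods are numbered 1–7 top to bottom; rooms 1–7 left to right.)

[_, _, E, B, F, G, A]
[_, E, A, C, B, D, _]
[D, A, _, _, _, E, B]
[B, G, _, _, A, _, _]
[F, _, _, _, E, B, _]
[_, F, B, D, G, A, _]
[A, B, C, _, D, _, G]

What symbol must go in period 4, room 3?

Period 1, room 1: period 1 has {A, B, E, F, G} and room 1 has {A, B, D, F}, leaving only C.
Period 1, room 2: period 1 has {A, B, C, E, F, G} and room 2 has {A, B, E, F, G}, leaving only D.
Period 2, room 1: period 2 has {A, B, C, D, E} and room 1 has {A, B, C, D, F}, leaving only G.
Period 2, room 7: period 2 has {A, B, C, D, E, G} and room 7 has {A, B, G}, leaving only F.
Period 3, room 5: period 3 has {A, B, D, E} and room 5 has {A, B, D, E, F, G}, leaving only C.
Period 5, room 2: period 5 has {B, E, F} and room 2 has {A, B, D, E, F, G}, leaving only C.
Period 5, room 7: period 5 has {B, C, E, F} and room 7 has {A, B, F, G}, leaving only D.
Period 5, room 3: period 5 has {B, C, D, E, F} and room 3 has {A, B, C, E}, leaving only G.
Period 3, room 3: period 3 has {A, B, C, D, E} and room 3 has {A, B, C, E, G}, leaving only F.
Period 4 already has {A, B, G} and room 3 already has {A, B, C, E, F, G}, so period 4, room 3 must be D.

D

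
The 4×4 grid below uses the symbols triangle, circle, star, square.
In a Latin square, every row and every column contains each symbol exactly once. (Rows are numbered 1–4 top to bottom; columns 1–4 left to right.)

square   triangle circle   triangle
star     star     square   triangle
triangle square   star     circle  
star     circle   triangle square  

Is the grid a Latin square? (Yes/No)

No

Row 2 contains star twice (at columns 1 and 2); row 1 is also not a permutation.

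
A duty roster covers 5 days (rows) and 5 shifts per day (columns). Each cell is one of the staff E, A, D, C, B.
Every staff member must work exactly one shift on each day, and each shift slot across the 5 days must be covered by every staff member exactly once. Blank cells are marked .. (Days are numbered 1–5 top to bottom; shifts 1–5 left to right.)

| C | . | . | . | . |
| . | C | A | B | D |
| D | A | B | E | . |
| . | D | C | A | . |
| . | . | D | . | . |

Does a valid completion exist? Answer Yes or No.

No day or shift among the givens repeats a symbol, and propagating forced cells runs into no contradiction.
One valid completion exists (for instance, C B E D A / E C A B D / D A B E C / B D C A E / A E D C B).

Yes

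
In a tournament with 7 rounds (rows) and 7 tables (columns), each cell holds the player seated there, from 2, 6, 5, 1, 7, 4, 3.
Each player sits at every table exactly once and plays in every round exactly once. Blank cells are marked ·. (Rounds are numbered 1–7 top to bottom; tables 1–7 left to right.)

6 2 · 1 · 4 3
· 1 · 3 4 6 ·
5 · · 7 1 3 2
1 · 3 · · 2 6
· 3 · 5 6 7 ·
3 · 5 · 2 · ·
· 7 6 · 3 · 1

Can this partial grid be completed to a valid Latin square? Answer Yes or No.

No round or table among the givens repeats a symbol, and propagating forced cells runs into no contradiction.
One valid completion exists (for instance, 6 2 7 1 5 4 3 / 7 1 2 3 4 6 5 / 5 6 4 7 1 3 2 / 1 5 3 4 7 2 6 / 2 3 1 5 6 7 4 / 3 4 5 6 2 1 7 / 4 7 6 2 3 5 1).

Yes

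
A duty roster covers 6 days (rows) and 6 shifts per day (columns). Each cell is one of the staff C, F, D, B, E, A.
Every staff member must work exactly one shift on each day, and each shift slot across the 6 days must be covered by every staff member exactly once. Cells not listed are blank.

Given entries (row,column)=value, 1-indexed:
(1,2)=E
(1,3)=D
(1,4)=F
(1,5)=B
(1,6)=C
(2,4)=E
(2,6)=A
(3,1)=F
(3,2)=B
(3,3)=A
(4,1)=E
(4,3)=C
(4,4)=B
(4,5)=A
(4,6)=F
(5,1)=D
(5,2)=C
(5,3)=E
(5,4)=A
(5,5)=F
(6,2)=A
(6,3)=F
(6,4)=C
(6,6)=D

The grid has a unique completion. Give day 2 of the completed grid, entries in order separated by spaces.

C F B E D A

Day 2, shift 3: day 2 has {E, A} and shift 3 has {C, F, D, E, A}, leaving only B.
Day 2, shift 1: day 2 has {B, E, A} and shift 1 has {F, D, E}, leaving only C.
Day 2, shift 5: day 2 has {C, B, E, A} and shift 5 has {F, B, A}, leaving only D.
Day 2, shift 2: day 2 has {C, D, B, E, A} and shift 2 has {C, B, E, A}, leaving only F.
So day 2 reads: C F B E D A.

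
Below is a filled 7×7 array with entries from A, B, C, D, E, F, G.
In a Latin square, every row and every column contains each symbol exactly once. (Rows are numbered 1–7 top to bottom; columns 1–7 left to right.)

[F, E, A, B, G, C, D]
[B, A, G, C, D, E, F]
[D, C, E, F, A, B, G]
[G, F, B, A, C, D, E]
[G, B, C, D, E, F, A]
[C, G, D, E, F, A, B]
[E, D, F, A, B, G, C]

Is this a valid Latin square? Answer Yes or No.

No

Every row is a permutation, but column 4 contains A twice (at rows 4 and 7).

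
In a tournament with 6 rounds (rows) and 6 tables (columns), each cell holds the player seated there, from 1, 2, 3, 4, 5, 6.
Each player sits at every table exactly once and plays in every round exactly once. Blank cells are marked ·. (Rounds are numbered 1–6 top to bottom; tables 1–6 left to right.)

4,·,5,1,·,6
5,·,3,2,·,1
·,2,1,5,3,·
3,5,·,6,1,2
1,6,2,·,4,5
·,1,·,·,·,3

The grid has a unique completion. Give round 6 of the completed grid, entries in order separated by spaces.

2 1 6 4 5 3

Round 6, table 4: round 6 has {1, 3} and table 4 has {1, 2, 5, 6}, leaving only 4.
Round 6, table 3: round 6 has {1, 3, 4} and table 3 has {1, 2, 3, 5}, leaving only 6.
Round 6, table 1: round 6 has {1, 3, 4, 6} and table 1 has {1, 3, 4, 5}, leaving only 2.
Round 6, table 5: round 6 has {1, 2, 3, 4, 6} and table 5 has {1, 3, 4}, leaving only 5.
So round 6 reads: 2 1 6 4 5 3.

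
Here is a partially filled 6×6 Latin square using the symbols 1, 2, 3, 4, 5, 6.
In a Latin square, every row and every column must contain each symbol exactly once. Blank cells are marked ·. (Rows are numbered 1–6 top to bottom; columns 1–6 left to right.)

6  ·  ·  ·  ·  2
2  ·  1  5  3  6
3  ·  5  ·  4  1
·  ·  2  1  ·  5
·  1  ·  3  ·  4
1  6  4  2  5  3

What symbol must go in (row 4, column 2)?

3

Row 1, column 3: row 1 has {2, 6} and column 3 has {1, 2, 4, 5}, leaving only 3.
Row 1, column 4: row 1 has {2, 3, 6} and column 4 has {1, 2, 3, 5}, leaving only 4.
Row 1, column 2: row 1 has {2, 3, 4, 6} and column 2 has {1, 6}, leaving only 5.
Row 1, column 5: row 1 has {2, 3, 4, 5, 6} and column 5 has {3, 4, 5}, leaving only 1.
Row 2, column 2: row 2 has {1, 2, 3, 5, 6} and column 2 has {1, 5, 6}, leaving only 4.
Row 4 already has {1, 2, 5} and column 2 already has {1, 4, 5, 6}, so row 4, column 2 must be 3.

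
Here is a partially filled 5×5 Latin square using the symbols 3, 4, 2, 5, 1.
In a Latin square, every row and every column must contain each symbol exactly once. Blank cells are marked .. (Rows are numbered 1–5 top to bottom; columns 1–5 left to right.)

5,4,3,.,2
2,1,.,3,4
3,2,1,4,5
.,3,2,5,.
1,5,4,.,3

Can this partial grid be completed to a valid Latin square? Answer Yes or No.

Yes

No row or column among the givens repeats a symbol, and propagating forced cells runs into no contradiction.
One valid completion exists (for instance, 5 4 3 1 2 / 2 1 5 3 4 / 3 2 1 4 5 / 4 3 2 5 1 / 1 5 4 2 3).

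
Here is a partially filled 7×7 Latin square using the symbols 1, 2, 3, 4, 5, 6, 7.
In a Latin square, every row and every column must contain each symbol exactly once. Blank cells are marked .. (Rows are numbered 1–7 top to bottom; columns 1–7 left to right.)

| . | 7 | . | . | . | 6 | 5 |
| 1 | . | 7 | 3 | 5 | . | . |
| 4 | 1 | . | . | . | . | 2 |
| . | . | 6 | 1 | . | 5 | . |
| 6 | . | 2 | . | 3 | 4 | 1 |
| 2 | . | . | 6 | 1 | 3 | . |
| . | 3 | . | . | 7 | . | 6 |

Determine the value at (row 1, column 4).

4

Row 1, column 1: row 1 has {5, 6, 7} and column 1 has {1, 2, 4, 6}, leaving only 3.
Row 2, column 6: row 2 has {1, 3, 5, 7} and column 6 has {3, 4, 5, 6}, leaving only 2.
Row 2, column 7: row 2 has {1, 2, 3, 5, 7} and column 7 has {1, 2, 5, 6}, leaving only 4.
Row 2, column 2: row 2 has {1, 2, 3, 4, 5, 7} and column 2 has {1, 3, 7}, leaving only 6.
Row 3, column 5: row 3 has {1, 2, 4} and column 5 has {1, 3, 5, 7}, leaving only 6.
Row 3, column 6: row 3 has {1, 2, 4, 6} and column 6 has {2, 3, 4, 5, 6}, leaving only 7.
Row 3, column 4: row 3 has {1, 2, 4, 6, 7} and column 4 has {1, 3, 6}, leaving only 5.
Row 3, column 3: row 3 has {1, 2, 4, 5, 6, 7} and column 3 has {2, 6, 7}, leaving only 3.
Row 4, column 1: row 4 has {1, 5, 6} and column 1 has {1, 2, 3, 4, 6}, leaving only 7.
Row 4, column 7: row 4 has {1, 5, 6, 7} and column 7 has {1, 2, 4, 5, 6}, leaving only 3.
Row 5, column 2: row 5 has {1, 2, 3, 4, 6} and column 2 has {1, 3, 6, 7}, leaving only 5.
Row 5, column 4: row 5 has {1, 2, 3, 4, 5, 6} and column 4 has {1, 3, 5, 6}, leaving only 7.
Row 6, column 2: row 6 has {1, 2, 3, 6} and column 2 has {1, 3, 5, 6, 7}, leaving only 4.
Row 4, column 2: row 4 has {1, 3, 5, 6, 7} and column 2 has {1, 3, 4, 5, 6, 7}, leaving only 2.
Row 4, column 5: row 4 has {1, 2, 3, 5, 6, 7} and column 5 has {1, 3, 5, 6, 7}, leaving only 4.
Row 1, column 5: row 1 has {3, 5, 6, 7} and column 5 has {1, 3, 4, 5, 6, 7}, leaving only 2.
Row 1 already has {2, 3, 5, 6, 7} and column 4 already has {1, 3, 5, 6, 7}, so row 1, column 4 must be 4.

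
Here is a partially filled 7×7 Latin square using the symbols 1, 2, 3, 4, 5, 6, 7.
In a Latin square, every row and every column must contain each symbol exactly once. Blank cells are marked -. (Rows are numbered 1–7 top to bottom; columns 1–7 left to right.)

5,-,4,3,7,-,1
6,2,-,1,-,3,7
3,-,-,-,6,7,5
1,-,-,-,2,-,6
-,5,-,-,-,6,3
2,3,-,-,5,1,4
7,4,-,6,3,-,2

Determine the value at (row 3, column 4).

4

Row 1, column 2: row 1 has {1, 3, 4, 5, 7} and column 2 has {2, 3, 4, 5}, leaving only 6.
Row 1, column 6: row 1 has {1, 3, 4, 5, 6, 7} and column 6 has {1, 3, 6, 7}, leaving only 2.
Row 2, column 3: row 2 has {1, 2, 3, 6, 7} and column 3 has {4}, leaving only 5.
Row 2, column 5: row 2 has {1, 2, 3, 5, 6, 7} and column 5 has {2, 3, 5, 6, 7}, leaving only 4.
Row 3, column 2: row 3 has {3, 5, 6, 7} and column 2 has {2, 3, 4, 5, 6}, leaving only 1.
Row 3, column 3: row 3 has {1, 3, 5, 6, 7} and column 3 has {4, 5}, leaving only 2.
Row 3 already has {1, 2, 3, 5, 6, 7} and column 4 already has {1, 3, 6}, so row 3, column 4 must be 4.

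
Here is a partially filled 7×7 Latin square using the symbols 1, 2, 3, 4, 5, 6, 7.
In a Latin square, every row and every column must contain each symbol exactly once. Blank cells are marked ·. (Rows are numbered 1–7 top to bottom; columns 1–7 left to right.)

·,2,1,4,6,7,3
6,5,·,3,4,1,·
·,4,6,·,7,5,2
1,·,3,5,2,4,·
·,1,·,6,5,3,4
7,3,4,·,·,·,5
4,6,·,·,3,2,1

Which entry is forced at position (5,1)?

Row 5 already has {1, 3, 4, 5, 6} and column 1 already has {1, 4, 6, 7}, so row 5, column 1 must be 2.

2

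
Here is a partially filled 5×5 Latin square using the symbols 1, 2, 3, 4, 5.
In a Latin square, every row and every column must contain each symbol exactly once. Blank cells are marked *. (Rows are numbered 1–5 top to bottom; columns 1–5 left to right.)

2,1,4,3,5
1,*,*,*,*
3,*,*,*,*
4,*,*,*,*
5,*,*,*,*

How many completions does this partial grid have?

Row 2, column 2: eliminating its row and column leaves {2, 3, 4, 5}.
Row 2, column 3: eliminating its row and column leaves {2, 3, 5}.
Row 2, column 4: eliminating its row and column leaves {2, 4, 5}.
Row 2, column 5: eliminating its row and column leaves {2, 3, 4}.
Row 3, column 2: eliminating its row and column leaves {2, 4, 5}.
Row 3, column 3: eliminating its row and column leaves {1, 2, 5}.
Row 3, column 4: eliminating its row and column leaves {1, 2, 4, 5}.
Row 3, column 5: eliminating its row and column leaves {1, 2, 4}.
Row 4, column 2: eliminating its row and column leaves {2, 3, 5}.
Row 4, column 3: eliminating its row and column leaves {1, 2, 3, 5}.
Row 4, column 4: eliminating its row and column leaves {1, 2, 5}.
Row 4, column 5: eliminating its row and column leaves {1, 2, 3}.
Row 5, column 2: eliminating its row and column leaves {2, 3, 4}.
Row 5, column 3: eliminating its row and column leaves {1, 2, 3}.
Row 5, column 4: eliminating its row and column leaves {1, 2, 4}.
Row 5, column 5: eliminating its row and column leaves {1, 2, 3, 4}.
Enumerating the assignments across these blanks that avoid any row or column repeat gives 56 completions.

56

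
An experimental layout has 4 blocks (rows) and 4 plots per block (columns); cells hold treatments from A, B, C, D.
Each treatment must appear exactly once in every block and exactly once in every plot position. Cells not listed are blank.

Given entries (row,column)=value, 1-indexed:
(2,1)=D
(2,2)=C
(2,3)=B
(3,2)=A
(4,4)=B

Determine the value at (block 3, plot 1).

Block 2, plot 4: block 2 has {B, C, D} and plot 4 has {B}, leaving only A.
Block 4, plot 2: block 4 has {B} and plot 2 has {A, C}, leaving only D.
Block 1, plot 2: block 1 has {} and plot 2 has {A, C, D}, leaving only B.
Block 3, plot 1 is narrowed to {B, C}.
If it were C, then block 4, plot 1 would be left with no valid symbol.
So block 3, plot 1 must be B.

B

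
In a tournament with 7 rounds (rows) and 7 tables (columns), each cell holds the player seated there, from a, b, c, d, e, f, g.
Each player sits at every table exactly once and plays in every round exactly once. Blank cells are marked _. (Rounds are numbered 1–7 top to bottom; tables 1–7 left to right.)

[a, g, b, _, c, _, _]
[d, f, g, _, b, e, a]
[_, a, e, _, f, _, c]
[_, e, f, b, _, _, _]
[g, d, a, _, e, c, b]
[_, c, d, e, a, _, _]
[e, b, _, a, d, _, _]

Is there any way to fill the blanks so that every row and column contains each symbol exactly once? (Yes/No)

No round or table among the givens repeats a symbol, and propagating forced cells runs into no contradiction.
One valid completion exists (for instance, a g b d c f e / d f g c b e a / b a e g f d c / c e f b g a d / g d a f e c b / f c d e a b g / e b c a d g f).

Yes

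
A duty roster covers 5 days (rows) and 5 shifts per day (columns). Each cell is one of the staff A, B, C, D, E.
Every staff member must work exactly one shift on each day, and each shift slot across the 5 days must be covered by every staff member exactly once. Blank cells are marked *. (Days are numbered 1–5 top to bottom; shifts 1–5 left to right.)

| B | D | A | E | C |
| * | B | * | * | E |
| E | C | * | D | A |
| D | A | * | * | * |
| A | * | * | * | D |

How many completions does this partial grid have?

1

Day 2, shift 1: eliminating its day and shift leaves {C}.
Day 2, shift 3: eliminating its day and shift leaves {C, D}.
Day 2, shift 4: eliminating its day and shift leaves {A, C}.
Day 3, shift 3: eliminating its day and shift leaves {B}.
Day 4, shift 3: eliminating its day and shift leaves {B, C, E}.
Day 4, shift 4: eliminating its day and shift leaves {B, C}.
Day 4, shift 5: eliminating its day and shift leaves {B}.
Day 5, shift 2: eliminating its day and shift leaves {E}.
Day 5, shift 3: eliminating its day and shift leaves {B, C, E}.
Day 5, shift 4: eliminating its day and shift leaves {B, C}.
Only one assignment across all blanks avoids any day or shift repeat, giving 1 completion.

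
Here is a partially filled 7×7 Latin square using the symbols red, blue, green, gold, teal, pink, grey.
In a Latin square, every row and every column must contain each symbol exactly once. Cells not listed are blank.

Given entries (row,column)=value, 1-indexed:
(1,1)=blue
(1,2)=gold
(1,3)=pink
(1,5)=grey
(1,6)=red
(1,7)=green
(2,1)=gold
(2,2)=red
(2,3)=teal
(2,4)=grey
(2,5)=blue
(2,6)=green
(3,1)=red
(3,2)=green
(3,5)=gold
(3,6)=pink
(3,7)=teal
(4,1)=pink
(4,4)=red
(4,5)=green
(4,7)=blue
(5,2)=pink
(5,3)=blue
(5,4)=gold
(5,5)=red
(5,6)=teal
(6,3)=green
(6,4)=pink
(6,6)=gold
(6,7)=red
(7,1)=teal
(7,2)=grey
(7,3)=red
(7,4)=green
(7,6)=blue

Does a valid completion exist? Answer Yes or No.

No row or column among the givens repeats a symbol, and propagating forced cells runs into no contradiction.
One valid completion exists (for instance, blue gold pink teal grey red green / gold red teal grey blue green pink / red green grey blue gold pink teal / pink teal gold red green grey blue / green pink blue gold red teal grey / grey blue green pink teal gold red / teal grey red green pink blue gold).

Yes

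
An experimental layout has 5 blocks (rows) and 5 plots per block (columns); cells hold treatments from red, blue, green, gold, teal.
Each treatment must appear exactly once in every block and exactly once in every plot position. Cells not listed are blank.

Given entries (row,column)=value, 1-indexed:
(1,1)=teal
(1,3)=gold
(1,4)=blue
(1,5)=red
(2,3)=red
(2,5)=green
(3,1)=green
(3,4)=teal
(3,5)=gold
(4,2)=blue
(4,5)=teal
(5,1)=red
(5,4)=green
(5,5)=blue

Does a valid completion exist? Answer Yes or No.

No block or plot among the givens repeats a symbol, and propagating forced cells runs into no contradiction.
One valid completion exists (for instance, teal green gold blue red / blue teal red gold green / green red blue teal gold / gold blue green red teal / red gold teal green blue).

Yes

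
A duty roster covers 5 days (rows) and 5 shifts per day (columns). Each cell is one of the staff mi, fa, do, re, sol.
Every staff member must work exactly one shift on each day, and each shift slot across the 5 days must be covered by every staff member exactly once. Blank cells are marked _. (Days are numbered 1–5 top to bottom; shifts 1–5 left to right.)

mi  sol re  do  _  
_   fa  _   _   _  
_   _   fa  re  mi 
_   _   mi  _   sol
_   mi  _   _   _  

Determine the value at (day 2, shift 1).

re

Day 1, shift 5: day 1 has {mi, do, re, sol} and shift 5 has {mi, sol}, leaving only fa.
Day 3, shift 2: day 3 has {mi, fa, re} and shift 2 has {mi, fa, sol}, leaving only do.
Day 3, shift 1: day 3 has {mi, fa, do, re} and shift 1 has {mi}, leaving only sol.
Day 4, shift 2: day 4 has {mi, sol} and shift 2 has {mi, fa, do, sol}, leaving only re.
Day 4, shift 4: day 4 has {mi, re, sol} and shift 4 has {do, re}, leaving only fa.
Day 4, shift 1: day 4 has {mi, fa, re, sol} and shift 1 has {mi, sol}, leaving only do.
Day 2 already has {fa} and shift 1 already has {mi, do, sol}, so day 2, shift 1 must be re.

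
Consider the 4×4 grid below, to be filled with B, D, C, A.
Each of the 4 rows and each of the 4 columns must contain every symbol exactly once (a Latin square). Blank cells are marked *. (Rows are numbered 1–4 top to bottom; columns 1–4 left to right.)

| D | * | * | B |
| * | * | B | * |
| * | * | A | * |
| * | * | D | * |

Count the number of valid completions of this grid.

Row 1, column 2: eliminating its row and column leaves {C, A}.
Row 1, column 3: eliminating its row and column leaves {C}.
Row 2, column 1: eliminating its row and column leaves {C, A}.
Row 2, column 2: eliminating its row and column leaves {D, C, A}.
Row 2, column 4: eliminating its row and column leaves {D, C, A}.
Row 3, column 1: eliminating its row and column leaves {B, C}.
Row 3, column 2: eliminating its row and column leaves {B, D, C}.
Row 3, column 4: eliminating its row and column leaves {D, C}.
Row 4, column 1: eliminating its row and column leaves {B, C, A}.
Row 4, column 2: eliminating its row and column leaves {B, C, A}.
Row 4, column 4: eliminating its row and column leaves {C, A}.
Enumerating the assignments across these blanks that avoid any row or column repeat gives 4 completions.

4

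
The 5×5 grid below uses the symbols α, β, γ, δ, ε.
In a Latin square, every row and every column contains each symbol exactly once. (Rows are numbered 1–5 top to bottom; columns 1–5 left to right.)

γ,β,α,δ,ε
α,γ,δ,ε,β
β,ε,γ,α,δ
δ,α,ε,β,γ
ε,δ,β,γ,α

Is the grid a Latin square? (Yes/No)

Yes

Each row is a permutation of the 5 symbols, and so is each column.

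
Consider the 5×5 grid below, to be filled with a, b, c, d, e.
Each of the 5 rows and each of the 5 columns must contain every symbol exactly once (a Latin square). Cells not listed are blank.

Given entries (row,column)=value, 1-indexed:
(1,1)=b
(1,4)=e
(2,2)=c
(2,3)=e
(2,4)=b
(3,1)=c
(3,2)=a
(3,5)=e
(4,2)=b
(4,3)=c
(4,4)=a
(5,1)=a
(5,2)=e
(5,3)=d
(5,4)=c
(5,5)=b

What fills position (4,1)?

Row 1, column 2: row 1 has {b, e} and column 2 has {a, b, c, e}, leaving only d.
Row 1, column 3: row 1 has {b, d, e} and column 3 has {c, d, e}, leaving only a.
Row 1, column 5: row 1 has {a, b, d, e} and column 5 has {b, e}, leaving only c.
Row 2, column 1: row 2 has {b, c, e} and column 1 has {a, b, c}, leaving only d.
Row 4 already has {a, b, c} and column 1 already has {a, b, c, d}, so row 4, column 1 must be e.

e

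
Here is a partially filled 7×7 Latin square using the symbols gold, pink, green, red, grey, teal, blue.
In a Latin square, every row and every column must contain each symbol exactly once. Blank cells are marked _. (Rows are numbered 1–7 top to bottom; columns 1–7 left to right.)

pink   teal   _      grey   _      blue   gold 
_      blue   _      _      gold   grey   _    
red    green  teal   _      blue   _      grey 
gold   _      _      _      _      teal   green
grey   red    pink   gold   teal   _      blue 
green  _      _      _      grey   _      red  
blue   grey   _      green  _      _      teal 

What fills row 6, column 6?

Row 2, column 1: row 2 has {gold, grey, blue} and column 1 has {gold, pink, green, red, grey, blue}, leaving only teal.
Row 2, column 7: row 2 has {gold, grey, teal, blue} and column 7 has {gold, green, red, grey, teal, blue}, leaving only pink.
Row 2, column 4: row 2 has {gold, pink, grey, teal, blue} and column 4 has {gold, green, grey}, leaving only red.
Row 2, column 3: row 2 has {gold, pink, red, grey, teal, blue} and column 3 has {pink, teal}, leaving only green.
Row 1, column 3: row 1 has {gold, pink, grey, teal, blue} and column 3 has {pink, green, teal}, leaving only red.
Row 1, column 5: row 1 has {gold, pink, red, grey, teal, blue} and column 5 has {gold, grey, teal, blue}, leaving only green.
Row 3, column 4: row 3 has {green, red, grey, teal, blue} and column 4 has {gold, green, red, grey}, leaving only pink.
Row 3, column 6: row 3 has {pink, green, red, grey, teal, blue} and column 6 has {grey, teal, blue}, leaving only gold.
Row 6 already has {green, red, grey} and column 6 already has {gold, grey, teal, blue}, so row 6, column 6 must be pink.

pink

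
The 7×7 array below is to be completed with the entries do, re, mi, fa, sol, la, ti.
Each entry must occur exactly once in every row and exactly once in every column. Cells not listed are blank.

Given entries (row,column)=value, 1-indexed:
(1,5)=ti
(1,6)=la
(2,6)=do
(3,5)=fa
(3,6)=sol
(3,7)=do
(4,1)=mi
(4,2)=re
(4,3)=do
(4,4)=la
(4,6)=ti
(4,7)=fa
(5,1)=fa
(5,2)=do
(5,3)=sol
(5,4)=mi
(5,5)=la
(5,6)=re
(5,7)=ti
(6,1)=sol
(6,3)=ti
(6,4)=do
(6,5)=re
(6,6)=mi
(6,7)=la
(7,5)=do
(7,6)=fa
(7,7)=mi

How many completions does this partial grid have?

Row 1, column 1: eliminating its row and column leaves {do, re}.
Row 1, column 2: eliminating its row and column leaves {mi, fa, sol}.
Row 1, column 3: eliminating its row and column leaves {re, mi, fa}.
Row 1, column 4: eliminating its row and column leaves {re, fa, sol}.
Row 1, column 7: eliminating its row and column leaves {re, sol}.
Row 2, column 1: eliminating its row and column leaves {re, la, ti}.
Row 2, column 2: eliminating its row and column leaves {mi, fa, sol, la, ti}.
Row 2, column 3: eliminating its row and column leaves {re, mi, fa, la}.
Row 2, column 4: eliminating its row and column leaves {re, fa, sol, ti}.
Row 2, column 5: eliminating its row and column leaves {mi, sol}.
Row 2, column 7: eliminating its row and column leaves {re, sol}.
Row 3, column 1: eliminating its row and column leaves {re, la, ti}.
Row 3, column 2: eliminating its row and column leaves {mi, la, ti}.
Row 3, column 3: eliminating its row and column leaves {re, mi, la}.
Row 3, column 4: eliminating its row and column leaves {re, ti}.
Row 4, column 5: eliminating its row and column leaves {sol}.
Row 6, column 2: eliminating its row and column leaves {fa}.
Row 7, column 1: eliminating its row and column leaves {re, la, ti}.
Row 7, column 2: eliminating its row and column leaves {sol, la, ti}.
Row 7, column 3: eliminating its row and column leaves {re, la}.
Row 7, column 4: eliminating its row and column leaves {re, sol, ti}.
Enumerating the assignments across these blanks that avoid any row or column repeat gives 13 completions.

13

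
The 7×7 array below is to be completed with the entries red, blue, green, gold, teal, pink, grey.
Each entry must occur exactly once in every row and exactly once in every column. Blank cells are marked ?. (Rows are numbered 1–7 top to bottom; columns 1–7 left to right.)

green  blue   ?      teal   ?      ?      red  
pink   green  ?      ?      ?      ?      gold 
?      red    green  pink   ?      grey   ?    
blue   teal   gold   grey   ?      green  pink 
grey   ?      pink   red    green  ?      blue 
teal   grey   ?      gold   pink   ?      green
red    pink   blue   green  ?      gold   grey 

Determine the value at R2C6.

Row 1, column 3: row 1 has {red, blue, green, teal} and column 3 has {blue, green, gold, pink}, leaving only grey.
Row 1, column 5: row 1 has {red, blue, green, teal, grey} and column 5 has {green, pink}, leaving only gold.
Row 1, column 6: row 1 has {red, blue, green, gold, teal, grey} and column 6 has {green, gold, grey}, leaving only pink.
Row 2, column 4: row 2 has {green, gold, pink} and column 4 has {red, green, gold, teal, pink, grey}, leaving only blue.
Row 3, column 1: row 3 has {red, green, pink, grey} and column 1 has {red, blue, green, teal, pink, grey}, leaving only gold.
Row 3, column 7: row 3 has {red, green, gold, pink, grey} and column 7 has {red, blue, green, gold, pink, grey}, leaving only teal.
Row 3, column 5: row 3 has {red, green, gold, teal, pink, grey} and column 5 has {green, gold, pink}, leaving only blue.
Row 4, column 5: row 4 has {blue, green, gold, teal, pink, grey} and column 5 has {blue, green, gold, pink}, leaving only red.
Row 5, column 2: row 5 has {red, blue, green, pink, grey} and column 2 has {red, blue, green, teal, pink, grey}, leaving only gold.
Row 5, column 6: row 5 has {red, blue, green, gold, pink, grey} and column 6 has {green, gold, pink, grey}, leaving only teal.
Row 2 already has {blue, green, gold, pink} and column 6 already has {green, gold, teal, pink, grey}, so row 2, column 6 must be red.

red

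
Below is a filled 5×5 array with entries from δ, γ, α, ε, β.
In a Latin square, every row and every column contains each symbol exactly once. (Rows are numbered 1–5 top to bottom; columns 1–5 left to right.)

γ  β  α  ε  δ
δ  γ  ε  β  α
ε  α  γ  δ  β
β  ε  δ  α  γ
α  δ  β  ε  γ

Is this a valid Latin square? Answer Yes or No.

No

Every row is a permutation, but column 4 contains ε twice (at rows 1 and 5).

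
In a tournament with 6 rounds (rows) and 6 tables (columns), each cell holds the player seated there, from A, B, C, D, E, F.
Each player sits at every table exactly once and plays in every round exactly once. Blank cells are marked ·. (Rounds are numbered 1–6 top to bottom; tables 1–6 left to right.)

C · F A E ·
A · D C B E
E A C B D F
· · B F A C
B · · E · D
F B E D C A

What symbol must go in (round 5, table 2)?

C

Round 1, table 2: round 1 has {A, C, E, F} and table 2 has {A, B}, leaving only D.
Round 1, table 6: round 1 has {A, C, D, E, F} and table 6 has {A, C, D, E, F}, leaving only B.
Round 2, table 2: round 2 has {A, B, C, D, E} and table 2 has {A, B, D}, leaving only F.
Round 5 already has {B, D, E} and table 2 already has {A, B, D, F}, so round 5, table 2 must be C.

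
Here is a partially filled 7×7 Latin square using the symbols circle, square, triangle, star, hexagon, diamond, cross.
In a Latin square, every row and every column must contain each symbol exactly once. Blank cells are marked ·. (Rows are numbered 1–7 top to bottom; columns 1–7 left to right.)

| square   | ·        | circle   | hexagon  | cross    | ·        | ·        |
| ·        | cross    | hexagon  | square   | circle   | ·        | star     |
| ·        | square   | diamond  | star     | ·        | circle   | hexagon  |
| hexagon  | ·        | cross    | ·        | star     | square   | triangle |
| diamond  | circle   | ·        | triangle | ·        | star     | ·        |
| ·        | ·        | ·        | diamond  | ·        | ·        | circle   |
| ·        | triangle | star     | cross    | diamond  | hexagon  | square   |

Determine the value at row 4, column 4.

circle

Row 4 already has {square, triangle, star, hexagon, cross} and column 4 already has {square, triangle, star, hexagon, diamond, cross}, so row 4, column 4 must be circle.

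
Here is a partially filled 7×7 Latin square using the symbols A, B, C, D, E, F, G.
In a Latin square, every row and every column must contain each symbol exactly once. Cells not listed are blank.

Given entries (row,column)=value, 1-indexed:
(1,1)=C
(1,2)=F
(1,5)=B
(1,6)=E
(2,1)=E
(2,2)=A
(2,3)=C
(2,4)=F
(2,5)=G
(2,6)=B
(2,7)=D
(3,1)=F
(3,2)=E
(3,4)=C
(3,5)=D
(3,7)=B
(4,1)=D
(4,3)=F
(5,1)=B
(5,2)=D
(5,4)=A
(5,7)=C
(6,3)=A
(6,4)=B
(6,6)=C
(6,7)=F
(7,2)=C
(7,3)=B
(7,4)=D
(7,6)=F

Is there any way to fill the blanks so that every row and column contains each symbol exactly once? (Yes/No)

Row 1, column 4: row 1 has {B, C, E, F} and column 4 has {A, B, C, D, F}, so it must be G.
Row 1, column 3: row 1 has {B, C, E, F, G} and column 3 has {A, B, C, F}, so it must be D.
Row 1, column 7: row 1 has {B, C, D, E, F, G} and column 7 has {B, C, D, F}, so it must be A.
Row 3, column 3: row 3 has {B, C, D, E, F} and column 3 has {A, B, C, D, F}, so it must be G.
Row 3, column 6: row 3 has {B, C, D, E, F, G} and column 6 has {B, C, E, F}, so it must be A.
Row 4, column 4: row 4 has {D, F} and column 4 has {A, B, C, D, F, G}, so it must be E.
Row 4, column 6: row 4 has {D, E, F} and column 6 has {A, B, C, E, F}, so it must be G.
Now row 4, column 7: row 4 together with column 7 already contain {A, B, C, D, E, F, G} — every symbol — so nothing can go there. The grid has no valid completion.

No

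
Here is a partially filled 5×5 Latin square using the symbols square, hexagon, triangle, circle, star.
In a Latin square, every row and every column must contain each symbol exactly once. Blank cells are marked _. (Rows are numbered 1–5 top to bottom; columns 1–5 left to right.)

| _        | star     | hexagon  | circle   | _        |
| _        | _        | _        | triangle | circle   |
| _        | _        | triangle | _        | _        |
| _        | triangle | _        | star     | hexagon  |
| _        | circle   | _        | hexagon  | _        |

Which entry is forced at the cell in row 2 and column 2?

Row 3, column 4: row 3 has {triangle} and column 4 has {hexagon, triangle, circle, star}, leaving only square.
Row 3, column 2: row 3 has {square, triangle} and column 2 has {triangle, circle, star}, leaving only hexagon.
Row 2 already has {triangle, circle} and column 2 already has {hexagon, triangle, circle, star}, so row 2, column 2 must be square.

square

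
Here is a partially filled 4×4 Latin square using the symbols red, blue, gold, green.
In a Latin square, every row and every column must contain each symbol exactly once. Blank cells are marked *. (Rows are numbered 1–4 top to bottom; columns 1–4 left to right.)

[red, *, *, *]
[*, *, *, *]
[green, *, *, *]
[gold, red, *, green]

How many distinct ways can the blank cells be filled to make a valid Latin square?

Row 1, column 2: eliminating its row and column leaves {blue, gold, green}.
Row 1, column 3: eliminating its row and column leaves {blue, gold, green}.
Row 1, column 4: eliminating its row and column leaves {blue, gold}.
Row 2, column 1: eliminating its row and column leaves {blue}.
Row 2, column 2: eliminating its row and column leaves {blue, gold, green}.
Row 2, column 3: eliminating its row and column leaves {red, blue, gold, green}.
Row 2, column 4: eliminating its row and column leaves {red, blue, gold}.
Row 3, column 2: eliminating its row and column leaves {blue, gold}.
Row 3, column 3: eliminating its row and column leaves {red, blue, gold}.
Row 3, column 4: eliminating its row and column leaves {red, blue, gold}.
Row 4, column 3: eliminating its row and column leaves {blue}.
Enumerating the assignments across these blanks that avoid any row or column repeat gives 4 completions.

4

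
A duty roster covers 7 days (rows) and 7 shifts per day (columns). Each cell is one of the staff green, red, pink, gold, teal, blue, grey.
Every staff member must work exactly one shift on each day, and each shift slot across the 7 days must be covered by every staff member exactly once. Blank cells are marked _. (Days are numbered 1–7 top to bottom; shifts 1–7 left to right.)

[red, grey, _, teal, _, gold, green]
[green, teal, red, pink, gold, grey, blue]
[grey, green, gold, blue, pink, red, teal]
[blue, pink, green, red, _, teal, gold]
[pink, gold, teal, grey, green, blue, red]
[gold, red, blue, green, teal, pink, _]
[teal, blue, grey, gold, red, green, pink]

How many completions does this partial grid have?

1

Day 1, shift 3: eliminating its day and shift leaves {pink}.
Day 1, shift 5: eliminating its day and shift leaves {blue}.
Day 4, shift 5: eliminating its day and shift leaves {grey}.
Day 6, shift 7: eliminating its day and shift leaves {grey}.
Only one assignment across all blanks avoids any day or shift repeat, giving 1 completion.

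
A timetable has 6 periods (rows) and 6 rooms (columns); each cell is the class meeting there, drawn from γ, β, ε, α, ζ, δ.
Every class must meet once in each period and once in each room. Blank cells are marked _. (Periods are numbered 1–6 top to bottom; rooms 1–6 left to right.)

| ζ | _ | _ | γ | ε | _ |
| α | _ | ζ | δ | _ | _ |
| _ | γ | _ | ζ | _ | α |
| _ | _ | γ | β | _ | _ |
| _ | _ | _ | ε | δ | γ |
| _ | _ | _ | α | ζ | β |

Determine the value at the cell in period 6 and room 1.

Period 1, room 6: period 1 has {γ, ε, ζ} and room 6 has {γ, β, α}, leaving only δ.
Period 2, room 6: period 2 has {α, ζ, δ} and room 6 has {γ, β, α, δ}, leaving only ε.
Period 2, room 2: period 2 has {ε, α, ζ, δ} and room 2 has {γ}, leaving only β.
Period 1, room 2: period 1 has {γ, ε, ζ, δ} and room 2 has {γ, β}, leaving only α.
Period 1, room 3: period 1 has {γ, ε, α, ζ, δ} and room 3 has {γ, ζ}, leaving only β.
Period 2, room 5: period 2 has {β, ε, α, ζ, δ} and room 5 has {ε, ζ, δ}, leaving only γ.
Period 3, room 5: period 3 has {γ, α, ζ} and room 5 has {γ, ε, ζ, δ}, leaving only β.
Period 4, room 5: period 4 has {γ, β} and room 5 has {γ, β, ε, ζ, δ}, leaving only α.
Period 4, room 6: period 4 has {γ, β, α} and room 6 has {γ, β, ε, α, δ}, leaving only ζ.
Period 5, room 1: period 5 has {γ, ε, δ} and room 1 has {α, ζ}, leaving only β.
Period 5, room 2: period 5 has {γ, β, ε, δ} and room 2 has {γ, β, α}, leaving only ζ.
Period 5, room 3: period 5 has {γ, β, ε, ζ, δ} and room 3 has {γ, β, ζ}, leaving only α.
Period 6, room 1 is narrowed to {γ, ε, δ}.
If it were ε, then period 4, room 1 would be left with no valid symbol.
If it were δ, then period 4, room 1 would be left with no valid symbol.
So period 6, room 1 must be γ.

γ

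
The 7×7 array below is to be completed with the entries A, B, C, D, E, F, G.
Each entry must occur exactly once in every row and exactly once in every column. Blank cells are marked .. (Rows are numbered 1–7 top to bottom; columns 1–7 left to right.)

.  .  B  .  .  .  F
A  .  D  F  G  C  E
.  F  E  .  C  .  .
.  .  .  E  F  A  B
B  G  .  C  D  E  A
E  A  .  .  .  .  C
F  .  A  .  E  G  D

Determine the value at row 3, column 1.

Row 1, column 5: row 1 has {B, F} and column 5 has {C, D, E, F, G}, leaving only A.
Row 1, column 6: row 1 has {A, B, F} and column 6 has {A, C, E, G}, leaving only D.
Row 1, column 4: row 1 has {A, B, D, F} and column 4 has {C, E, F}, leaving only G.
Row 1, column 1: row 1 has {A, B, D, F, G} and column 1 has {A, B, E, F}, leaving only C.
Row 1, column 2: row 1 has {A, B, C, D, F, G} and column 2 has {A, F, G}, leaving only E.
Row 2, column 2: row 2 has {A, C, D, E, F, G} and column 2 has {A, E, F, G}, leaving only B.
Row 3, column 6: row 3 has {C, E, F} and column 6 has {A, C, D, E, G}, leaving only B.
Row 3, column 7: row 3 has {B, C, E, F} and column 7 has {A, B, C, D, E, F}, leaving only G.
Row 3 already has {B, C, E, F, G} and column 1 already has {A, B, C, E, F}, so row 3, column 1 must be D.

D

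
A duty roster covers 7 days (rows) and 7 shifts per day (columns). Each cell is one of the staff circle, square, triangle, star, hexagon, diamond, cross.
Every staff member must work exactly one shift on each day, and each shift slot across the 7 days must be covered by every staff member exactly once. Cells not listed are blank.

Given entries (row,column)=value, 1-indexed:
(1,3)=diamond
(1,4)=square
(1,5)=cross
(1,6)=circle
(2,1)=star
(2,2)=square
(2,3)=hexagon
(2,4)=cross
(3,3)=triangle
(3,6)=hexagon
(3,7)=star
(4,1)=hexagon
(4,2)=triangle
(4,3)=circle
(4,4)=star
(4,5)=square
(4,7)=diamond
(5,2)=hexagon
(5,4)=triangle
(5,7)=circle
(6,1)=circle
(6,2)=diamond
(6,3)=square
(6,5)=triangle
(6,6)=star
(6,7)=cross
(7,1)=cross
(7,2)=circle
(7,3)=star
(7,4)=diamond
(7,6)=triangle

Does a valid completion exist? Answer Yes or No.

Yes

No day or shift among the givens repeats a symbol, and propagating forced cells runs into no contradiction.
One valid completion exists (for instance, triangle star diamond square cross circle hexagon / star square hexagon cross circle diamond triangle / square cross triangle circle diamond hexagon star / hexagon triangle circle star square cross diamond / diamond hexagon cross triangle star square circle / circle diamond square hexagon triangle star cross / cross circle star diamond hexagon triangle square).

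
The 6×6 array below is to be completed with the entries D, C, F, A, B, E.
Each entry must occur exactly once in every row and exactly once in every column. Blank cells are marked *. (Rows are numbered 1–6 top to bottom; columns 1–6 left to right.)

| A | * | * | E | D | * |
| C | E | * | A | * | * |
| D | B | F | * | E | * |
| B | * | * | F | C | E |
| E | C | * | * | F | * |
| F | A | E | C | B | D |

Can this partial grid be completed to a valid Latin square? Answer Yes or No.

Row 2, column 5: row 2 together with column 5 already contain {D, C, F, A, B, E} — every symbol — so nothing can go there. The grid has no valid completion.

No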